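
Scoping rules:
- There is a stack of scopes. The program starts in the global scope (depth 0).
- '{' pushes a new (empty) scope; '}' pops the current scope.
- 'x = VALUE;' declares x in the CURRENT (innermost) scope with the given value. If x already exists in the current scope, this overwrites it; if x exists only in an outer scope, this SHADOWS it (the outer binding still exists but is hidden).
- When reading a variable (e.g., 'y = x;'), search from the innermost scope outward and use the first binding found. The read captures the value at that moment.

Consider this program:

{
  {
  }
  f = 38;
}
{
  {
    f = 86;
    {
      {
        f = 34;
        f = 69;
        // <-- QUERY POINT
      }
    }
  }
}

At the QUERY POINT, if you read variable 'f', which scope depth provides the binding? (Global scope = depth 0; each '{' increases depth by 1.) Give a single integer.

Answer: 4

Derivation:
Step 1: enter scope (depth=1)
Step 2: enter scope (depth=2)
Step 3: exit scope (depth=1)
Step 4: declare f=38 at depth 1
Step 5: exit scope (depth=0)
Step 6: enter scope (depth=1)
Step 7: enter scope (depth=2)
Step 8: declare f=86 at depth 2
Step 9: enter scope (depth=3)
Step 10: enter scope (depth=4)
Step 11: declare f=34 at depth 4
Step 12: declare f=69 at depth 4
Visible at query point: f=69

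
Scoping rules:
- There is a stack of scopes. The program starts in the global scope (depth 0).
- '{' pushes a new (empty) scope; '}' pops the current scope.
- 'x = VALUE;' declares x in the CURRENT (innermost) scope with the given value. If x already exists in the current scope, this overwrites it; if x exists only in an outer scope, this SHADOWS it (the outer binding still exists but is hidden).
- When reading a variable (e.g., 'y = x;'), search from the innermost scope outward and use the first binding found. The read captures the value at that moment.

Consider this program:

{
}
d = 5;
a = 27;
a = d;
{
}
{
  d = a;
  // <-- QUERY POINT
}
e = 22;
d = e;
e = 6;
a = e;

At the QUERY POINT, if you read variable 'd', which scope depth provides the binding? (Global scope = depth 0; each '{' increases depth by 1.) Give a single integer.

Answer: 1

Derivation:
Step 1: enter scope (depth=1)
Step 2: exit scope (depth=0)
Step 3: declare d=5 at depth 0
Step 4: declare a=27 at depth 0
Step 5: declare a=(read d)=5 at depth 0
Step 6: enter scope (depth=1)
Step 7: exit scope (depth=0)
Step 8: enter scope (depth=1)
Step 9: declare d=(read a)=5 at depth 1
Visible at query point: a=5 d=5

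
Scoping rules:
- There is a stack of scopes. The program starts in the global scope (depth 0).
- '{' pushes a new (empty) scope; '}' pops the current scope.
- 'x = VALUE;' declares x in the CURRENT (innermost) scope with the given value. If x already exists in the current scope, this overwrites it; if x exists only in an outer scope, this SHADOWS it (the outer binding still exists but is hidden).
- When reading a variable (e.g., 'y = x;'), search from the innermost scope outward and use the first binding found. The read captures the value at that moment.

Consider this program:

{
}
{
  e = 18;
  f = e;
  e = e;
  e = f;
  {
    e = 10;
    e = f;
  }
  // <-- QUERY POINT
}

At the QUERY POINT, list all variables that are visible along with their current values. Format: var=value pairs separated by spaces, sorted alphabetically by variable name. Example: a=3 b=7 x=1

Step 1: enter scope (depth=1)
Step 2: exit scope (depth=0)
Step 3: enter scope (depth=1)
Step 4: declare e=18 at depth 1
Step 5: declare f=(read e)=18 at depth 1
Step 6: declare e=(read e)=18 at depth 1
Step 7: declare e=(read f)=18 at depth 1
Step 8: enter scope (depth=2)
Step 9: declare e=10 at depth 2
Step 10: declare e=(read f)=18 at depth 2
Step 11: exit scope (depth=1)
Visible at query point: e=18 f=18

Answer: e=18 f=18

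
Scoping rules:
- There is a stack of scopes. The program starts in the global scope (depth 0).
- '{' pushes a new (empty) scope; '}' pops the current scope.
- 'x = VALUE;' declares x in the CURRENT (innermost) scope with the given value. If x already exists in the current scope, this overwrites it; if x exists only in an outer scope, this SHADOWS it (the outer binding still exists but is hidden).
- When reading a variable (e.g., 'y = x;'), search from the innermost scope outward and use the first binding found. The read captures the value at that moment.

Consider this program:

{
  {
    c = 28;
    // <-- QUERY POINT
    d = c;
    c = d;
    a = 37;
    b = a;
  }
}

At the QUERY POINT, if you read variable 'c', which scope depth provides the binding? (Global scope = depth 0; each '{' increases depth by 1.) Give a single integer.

Step 1: enter scope (depth=1)
Step 2: enter scope (depth=2)
Step 3: declare c=28 at depth 2
Visible at query point: c=28

Answer: 2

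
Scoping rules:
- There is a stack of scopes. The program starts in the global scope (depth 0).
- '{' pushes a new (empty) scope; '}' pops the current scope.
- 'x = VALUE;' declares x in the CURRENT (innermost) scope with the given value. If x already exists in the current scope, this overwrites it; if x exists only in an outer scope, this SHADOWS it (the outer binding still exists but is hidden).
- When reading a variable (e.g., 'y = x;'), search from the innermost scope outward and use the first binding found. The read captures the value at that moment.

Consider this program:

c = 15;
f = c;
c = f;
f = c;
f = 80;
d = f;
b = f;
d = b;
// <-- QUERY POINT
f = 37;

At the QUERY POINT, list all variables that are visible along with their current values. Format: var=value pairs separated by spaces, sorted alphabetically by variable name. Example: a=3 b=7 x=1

Step 1: declare c=15 at depth 0
Step 2: declare f=(read c)=15 at depth 0
Step 3: declare c=(read f)=15 at depth 0
Step 4: declare f=(read c)=15 at depth 0
Step 5: declare f=80 at depth 0
Step 6: declare d=(read f)=80 at depth 0
Step 7: declare b=(read f)=80 at depth 0
Step 8: declare d=(read b)=80 at depth 0
Visible at query point: b=80 c=15 d=80 f=80

Answer: b=80 c=15 d=80 f=80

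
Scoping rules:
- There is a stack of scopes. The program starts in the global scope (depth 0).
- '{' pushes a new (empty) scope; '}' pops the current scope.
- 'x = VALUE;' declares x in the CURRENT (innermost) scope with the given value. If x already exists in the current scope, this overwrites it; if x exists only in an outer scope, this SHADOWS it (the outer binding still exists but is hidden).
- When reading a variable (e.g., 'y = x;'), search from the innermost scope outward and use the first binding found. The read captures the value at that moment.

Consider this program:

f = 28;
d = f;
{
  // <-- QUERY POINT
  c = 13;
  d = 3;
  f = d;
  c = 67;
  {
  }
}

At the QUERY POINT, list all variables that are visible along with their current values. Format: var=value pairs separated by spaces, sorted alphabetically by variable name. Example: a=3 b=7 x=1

Answer: d=28 f=28

Derivation:
Step 1: declare f=28 at depth 0
Step 2: declare d=(read f)=28 at depth 0
Step 3: enter scope (depth=1)
Visible at query point: d=28 f=28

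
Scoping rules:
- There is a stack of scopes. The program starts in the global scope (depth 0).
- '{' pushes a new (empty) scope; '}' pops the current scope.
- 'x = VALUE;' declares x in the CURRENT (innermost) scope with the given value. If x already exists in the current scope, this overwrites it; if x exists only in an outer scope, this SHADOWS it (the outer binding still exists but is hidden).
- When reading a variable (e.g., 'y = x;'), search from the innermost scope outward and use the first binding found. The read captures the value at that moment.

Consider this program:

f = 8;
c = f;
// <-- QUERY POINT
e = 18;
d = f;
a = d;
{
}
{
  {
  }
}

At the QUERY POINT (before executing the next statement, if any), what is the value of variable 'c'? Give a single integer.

Step 1: declare f=8 at depth 0
Step 2: declare c=(read f)=8 at depth 0
Visible at query point: c=8 f=8

Answer: 8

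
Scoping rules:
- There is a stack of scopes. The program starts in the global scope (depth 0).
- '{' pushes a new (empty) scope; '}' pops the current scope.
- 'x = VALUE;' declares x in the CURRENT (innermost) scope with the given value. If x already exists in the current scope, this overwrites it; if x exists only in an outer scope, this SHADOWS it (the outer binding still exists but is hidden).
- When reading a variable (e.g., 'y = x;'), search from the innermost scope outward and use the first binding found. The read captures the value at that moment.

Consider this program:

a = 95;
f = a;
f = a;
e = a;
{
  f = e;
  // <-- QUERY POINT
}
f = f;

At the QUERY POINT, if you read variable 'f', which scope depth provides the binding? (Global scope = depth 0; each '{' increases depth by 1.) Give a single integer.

Step 1: declare a=95 at depth 0
Step 2: declare f=(read a)=95 at depth 0
Step 3: declare f=(read a)=95 at depth 0
Step 4: declare e=(read a)=95 at depth 0
Step 5: enter scope (depth=1)
Step 6: declare f=(read e)=95 at depth 1
Visible at query point: a=95 e=95 f=95

Answer: 1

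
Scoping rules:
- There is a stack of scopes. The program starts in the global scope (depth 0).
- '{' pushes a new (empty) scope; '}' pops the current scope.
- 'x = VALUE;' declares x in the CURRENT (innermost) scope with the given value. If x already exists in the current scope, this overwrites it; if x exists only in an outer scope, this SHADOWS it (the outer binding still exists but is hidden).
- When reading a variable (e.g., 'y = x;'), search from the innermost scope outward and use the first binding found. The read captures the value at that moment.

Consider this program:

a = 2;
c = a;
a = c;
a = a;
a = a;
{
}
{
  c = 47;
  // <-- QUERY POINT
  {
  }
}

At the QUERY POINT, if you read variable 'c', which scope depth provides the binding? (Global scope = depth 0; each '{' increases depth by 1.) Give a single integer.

Answer: 1

Derivation:
Step 1: declare a=2 at depth 0
Step 2: declare c=(read a)=2 at depth 0
Step 3: declare a=(read c)=2 at depth 0
Step 4: declare a=(read a)=2 at depth 0
Step 5: declare a=(read a)=2 at depth 0
Step 6: enter scope (depth=1)
Step 7: exit scope (depth=0)
Step 8: enter scope (depth=1)
Step 9: declare c=47 at depth 1
Visible at query point: a=2 c=47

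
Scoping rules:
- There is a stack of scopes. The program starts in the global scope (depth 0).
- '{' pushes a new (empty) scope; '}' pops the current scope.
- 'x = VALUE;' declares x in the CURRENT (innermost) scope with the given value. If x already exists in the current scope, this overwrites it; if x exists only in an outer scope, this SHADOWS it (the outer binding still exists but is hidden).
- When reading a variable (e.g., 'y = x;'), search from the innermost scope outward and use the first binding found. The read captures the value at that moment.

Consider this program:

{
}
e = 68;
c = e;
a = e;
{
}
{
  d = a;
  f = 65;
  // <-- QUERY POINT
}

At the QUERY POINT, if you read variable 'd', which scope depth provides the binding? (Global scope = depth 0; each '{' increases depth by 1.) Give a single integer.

Step 1: enter scope (depth=1)
Step 2: exit scope (depth=0)
Step 3: declare e=68 at depth 0
Step 4: declare c=(read e)=68 at depth 0
Step 5: declare a=(read e)=68 at depth 0
Step 6: enter scope (depth=1)
Step 7: exit scope (depth=0)
Step 8: enter scope (depth=1)
Step 9: declare d=(read a)=68 at depth 1
Step 10: declare f=65 at depth 1
Visible at query point: a=68 c=68 d=68 e=68 f=65

Answer: 1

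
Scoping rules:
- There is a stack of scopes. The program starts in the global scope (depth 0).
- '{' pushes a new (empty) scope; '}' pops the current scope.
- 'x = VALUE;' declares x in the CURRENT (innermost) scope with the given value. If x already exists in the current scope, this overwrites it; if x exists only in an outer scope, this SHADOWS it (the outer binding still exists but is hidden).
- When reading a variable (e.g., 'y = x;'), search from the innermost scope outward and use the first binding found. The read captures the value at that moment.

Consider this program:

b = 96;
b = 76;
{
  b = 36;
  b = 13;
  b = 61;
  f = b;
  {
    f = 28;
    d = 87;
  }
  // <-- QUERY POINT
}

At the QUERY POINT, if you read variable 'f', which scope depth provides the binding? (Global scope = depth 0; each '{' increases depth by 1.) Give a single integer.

Answer: 1

Derivation:
Step 1: declare b=96 at depth 0
Step 2: declare b=76 at depth 0
Step 3: enter scope (depth=1)
Step 4: declare b=36 at depth 1
Step 5: declare b=13 at depth 1
Step 6: declare b=61 at depth 1
Step 7: declare f=(read b)=61 at depth 1
Step 8: enter scope (depth=2)
Step 9: declare f=28 at depth 2
Step 10: declare d=87 at depth 2
Step 11: exit scope (depth=1)
Visible at query point: b=61 f=61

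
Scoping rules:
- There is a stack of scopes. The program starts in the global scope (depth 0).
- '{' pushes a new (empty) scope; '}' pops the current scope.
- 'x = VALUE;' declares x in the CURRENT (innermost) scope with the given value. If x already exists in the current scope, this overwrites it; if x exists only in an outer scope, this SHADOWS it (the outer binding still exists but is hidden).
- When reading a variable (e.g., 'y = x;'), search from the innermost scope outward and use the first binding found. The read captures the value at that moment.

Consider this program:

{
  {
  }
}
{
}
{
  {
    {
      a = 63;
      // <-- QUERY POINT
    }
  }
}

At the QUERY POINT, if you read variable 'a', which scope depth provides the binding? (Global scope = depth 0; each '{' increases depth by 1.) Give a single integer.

Step 1: enter scope (depth=1)
Step 2: enter scope (depth=2)
Step 3: exit scope (depth=1)
Step 4: exit scope (depth=0)
Step 5: enter scope (depth=1)
Step 6: exit scope (depth=0)
Step 7: enter scope (depth=1)
Step 8: enter scope (depth=2)
Step 9: enter scope (depth=3)
Step 10: declare a=63 at depth 3
Visible at query point: a=63

Answer: 3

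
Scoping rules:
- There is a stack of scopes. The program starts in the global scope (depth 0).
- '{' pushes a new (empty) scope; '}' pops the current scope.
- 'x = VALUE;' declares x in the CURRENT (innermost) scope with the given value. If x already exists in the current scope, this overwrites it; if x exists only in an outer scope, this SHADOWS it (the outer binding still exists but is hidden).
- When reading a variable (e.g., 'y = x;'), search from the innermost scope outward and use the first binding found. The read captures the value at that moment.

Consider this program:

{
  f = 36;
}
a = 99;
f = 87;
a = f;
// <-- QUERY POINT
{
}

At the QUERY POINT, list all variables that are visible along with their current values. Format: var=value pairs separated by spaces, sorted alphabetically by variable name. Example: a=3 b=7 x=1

Answer: a=87 f=87

Derivation:
Step 1: enter scope (depth=1)
Step 2: declare f=36 at depth 1
Step 3: exit scope (depth=0)
Step 4: declare a=99 at depth 0
Step 5: declare f=87 at depth 0
Step 6: declare a=(read f)=87 at depth 0
Visible at query point: a=87 f=87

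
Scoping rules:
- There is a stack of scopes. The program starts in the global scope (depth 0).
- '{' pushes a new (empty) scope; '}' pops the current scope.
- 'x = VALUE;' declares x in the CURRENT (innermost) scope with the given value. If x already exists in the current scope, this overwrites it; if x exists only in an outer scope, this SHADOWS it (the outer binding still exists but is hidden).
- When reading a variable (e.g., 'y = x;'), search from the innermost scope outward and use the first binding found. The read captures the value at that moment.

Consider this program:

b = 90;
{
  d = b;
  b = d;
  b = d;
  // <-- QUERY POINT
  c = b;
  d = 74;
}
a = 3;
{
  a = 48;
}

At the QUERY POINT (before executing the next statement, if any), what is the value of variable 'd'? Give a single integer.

Step 1: declare b=90 at depth 0
Step 2: enter scope (depth=1)
Step 3: declare d=(read b)=90 at depth 1
Step 4: declare b=(read d)=90 at depth 1
Step 5: declare b=(read d)=90 at depth 1
Visible at query point: b=90 d=90

Answer: 90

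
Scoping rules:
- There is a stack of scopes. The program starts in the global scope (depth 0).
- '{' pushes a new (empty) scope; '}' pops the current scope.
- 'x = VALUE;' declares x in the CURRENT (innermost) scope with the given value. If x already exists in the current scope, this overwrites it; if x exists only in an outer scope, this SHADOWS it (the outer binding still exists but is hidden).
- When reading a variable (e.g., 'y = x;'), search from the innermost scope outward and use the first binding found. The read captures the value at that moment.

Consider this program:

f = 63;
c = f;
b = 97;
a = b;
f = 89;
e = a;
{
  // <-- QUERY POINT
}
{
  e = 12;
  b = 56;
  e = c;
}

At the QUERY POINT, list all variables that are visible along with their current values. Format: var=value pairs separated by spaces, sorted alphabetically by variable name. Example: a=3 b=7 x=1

Answer: a=97 b=97 c=63 e=97 f=89

Derivation:
Step 1: declare f=63 at depth 0
Step 2: declare c=(read f)=63 at depth 0
Step 3: declare b=97 at depth 0
Step 4: declare a=(read b)=97 at depth 0
Step 5: declare f=89 at depth 0
Step 6: declare e=(read a)=97 at depth 0
Step 7: enter scope (depth=1)
Visible at query point: a=97 b=97 c=63 e=97 f=89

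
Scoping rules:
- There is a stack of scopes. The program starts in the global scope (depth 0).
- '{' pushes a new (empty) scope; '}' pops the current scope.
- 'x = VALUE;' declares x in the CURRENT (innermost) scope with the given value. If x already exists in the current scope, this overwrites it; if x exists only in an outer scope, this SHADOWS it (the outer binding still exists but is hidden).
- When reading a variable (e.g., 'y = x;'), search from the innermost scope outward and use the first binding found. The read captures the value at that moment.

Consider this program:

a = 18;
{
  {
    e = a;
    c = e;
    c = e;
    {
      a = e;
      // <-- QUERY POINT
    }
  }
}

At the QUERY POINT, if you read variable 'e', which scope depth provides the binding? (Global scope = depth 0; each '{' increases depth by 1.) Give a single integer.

Answer: 2

Derivation:
Step 1: declare a=18 at depth 0
Step 2: enter scope (depth=1)
Step 3: enter scope (depth=2)
Step 4: declare e=(read a)=18 at depth 2
Step 5: declare c=(read e)=18 at depth 2
Step 6: declare c=(read e)=18 at depth 2
Step 7: enter scope (depth=3)
Step 8: declare a=(read e)=18 at depth 3
Visible at query point: a=18 c=18 e=18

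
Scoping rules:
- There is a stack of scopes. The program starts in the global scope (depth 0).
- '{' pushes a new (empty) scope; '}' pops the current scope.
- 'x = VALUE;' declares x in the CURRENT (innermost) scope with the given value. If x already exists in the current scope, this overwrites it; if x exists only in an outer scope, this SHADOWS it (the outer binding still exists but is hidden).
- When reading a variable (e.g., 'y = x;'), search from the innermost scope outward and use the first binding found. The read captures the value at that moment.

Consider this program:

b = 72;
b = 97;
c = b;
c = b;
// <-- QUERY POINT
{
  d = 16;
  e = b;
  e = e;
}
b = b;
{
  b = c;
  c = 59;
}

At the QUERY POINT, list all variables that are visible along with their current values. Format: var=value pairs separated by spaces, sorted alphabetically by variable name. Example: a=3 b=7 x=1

Answer: b=97 c=97

Derivation:
Step 1: declare b=72 at depth 0
Step 2: declare b=97 at depth 0
Step 3: declare c=(read b)=97 at depth 0
Step 4: declare c=(read b)=97 at depth 0
Visible at query point: b=97 c=97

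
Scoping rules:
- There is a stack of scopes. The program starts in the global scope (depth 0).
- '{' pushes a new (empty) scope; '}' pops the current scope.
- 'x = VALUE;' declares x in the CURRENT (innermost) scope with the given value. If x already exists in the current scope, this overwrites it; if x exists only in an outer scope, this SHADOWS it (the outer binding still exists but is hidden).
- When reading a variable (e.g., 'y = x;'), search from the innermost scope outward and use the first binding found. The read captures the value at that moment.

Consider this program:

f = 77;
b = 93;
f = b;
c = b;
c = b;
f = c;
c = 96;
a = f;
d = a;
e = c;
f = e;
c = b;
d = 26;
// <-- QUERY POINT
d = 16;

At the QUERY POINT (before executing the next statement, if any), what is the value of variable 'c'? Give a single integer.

Answer: 93

Derivation:
Step 1: declare f=77 at depth 0
Step 2: declare b=93 at depth 0
Step 3: declare f=(read b)=93 at depth 0
Step 4: declare c=(read b)=93 at depth 0
Step 5: declare c=(read b)=93 at depth 0
Step 6: declare f=(read c)=93 at depth 0
Step 7: declare c=96 at depth 0
Step 8: declare a=(read f)=93 at depth 0
Step 9: declare d=(read a)=93 at depth 0
Step 10: declare e=(read c)=96 at depth 0
Step 11: declare f=(read e)=96 at depth 0
Step 12: declare c=(read b)=93 at depth 0
Step 13: declare d=26 at depth 0
Visible at query point: a=93 b=93 c=93 d=26 e=96 f=96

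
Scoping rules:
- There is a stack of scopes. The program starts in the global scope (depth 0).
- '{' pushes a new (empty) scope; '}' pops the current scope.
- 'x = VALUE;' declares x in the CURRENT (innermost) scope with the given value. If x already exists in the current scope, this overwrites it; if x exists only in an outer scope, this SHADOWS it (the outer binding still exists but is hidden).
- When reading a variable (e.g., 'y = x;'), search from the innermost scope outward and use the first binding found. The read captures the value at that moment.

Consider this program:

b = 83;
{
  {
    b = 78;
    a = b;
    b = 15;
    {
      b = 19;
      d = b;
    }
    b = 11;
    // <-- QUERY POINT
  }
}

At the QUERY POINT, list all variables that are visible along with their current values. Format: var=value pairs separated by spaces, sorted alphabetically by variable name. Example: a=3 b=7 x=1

Step 1: declare b=83 at depth 0
Step 2: enter scope (depth=1)
Step 3: enter scope (depth=2)
Step 4: declare b=78 at depth 2
Step 5: declare a=(read b)=78 at depth 2
Step 6: declare b=15 at depth 2
Step 7: enter scope (depth=3)
Step 8: declare b=19 at depth 3
Step 9: declare d=(read b)=19 at depth 3
Step 10: exit scope (depth=2)
Step 11: declare b=11 at depth 2
Visible at query point: a=78 b=11

Answer: a=78 b=11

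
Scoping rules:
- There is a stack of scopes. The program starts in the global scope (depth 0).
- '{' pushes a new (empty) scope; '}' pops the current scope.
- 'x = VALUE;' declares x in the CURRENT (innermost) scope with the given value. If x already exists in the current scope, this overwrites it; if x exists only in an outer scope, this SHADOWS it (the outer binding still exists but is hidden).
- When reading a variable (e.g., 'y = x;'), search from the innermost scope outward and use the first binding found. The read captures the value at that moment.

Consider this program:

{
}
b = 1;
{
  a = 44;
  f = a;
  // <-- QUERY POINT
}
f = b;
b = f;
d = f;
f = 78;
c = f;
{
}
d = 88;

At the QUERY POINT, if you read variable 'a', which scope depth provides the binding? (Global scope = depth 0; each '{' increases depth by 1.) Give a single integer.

Step 1: enter scope (depth=1)
Step 2: exit scope (depth=0)
Step 3: declare b=1 at depth 0
Step 4: enter scope (depth=1)
Step 5: declare a=44 at depth 1
Step 6: declare f=(read a)=44 at depth 1
Visible at query point: a=44 b=1 f=44

Answer: 1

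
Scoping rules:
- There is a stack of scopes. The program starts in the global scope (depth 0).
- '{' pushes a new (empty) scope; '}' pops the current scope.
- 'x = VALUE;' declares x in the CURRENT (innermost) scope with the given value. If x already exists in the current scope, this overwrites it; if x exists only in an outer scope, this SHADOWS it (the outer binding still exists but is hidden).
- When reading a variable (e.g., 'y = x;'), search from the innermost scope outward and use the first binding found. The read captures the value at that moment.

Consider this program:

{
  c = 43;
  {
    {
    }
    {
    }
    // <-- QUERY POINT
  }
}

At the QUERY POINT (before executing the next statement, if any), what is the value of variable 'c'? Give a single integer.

Step 1: enter scope (depth=1)
Step 2: declare c=43 at depth 1
Step 3: enter scope (depth=2)
Step 4: enter scope (depth=3)
Step 5: exit scope (depth=2)
Step 6: enter scope (depth=3)
Step 7: exit scope (depth=2)
Visible at query point: c=43

Answer: 43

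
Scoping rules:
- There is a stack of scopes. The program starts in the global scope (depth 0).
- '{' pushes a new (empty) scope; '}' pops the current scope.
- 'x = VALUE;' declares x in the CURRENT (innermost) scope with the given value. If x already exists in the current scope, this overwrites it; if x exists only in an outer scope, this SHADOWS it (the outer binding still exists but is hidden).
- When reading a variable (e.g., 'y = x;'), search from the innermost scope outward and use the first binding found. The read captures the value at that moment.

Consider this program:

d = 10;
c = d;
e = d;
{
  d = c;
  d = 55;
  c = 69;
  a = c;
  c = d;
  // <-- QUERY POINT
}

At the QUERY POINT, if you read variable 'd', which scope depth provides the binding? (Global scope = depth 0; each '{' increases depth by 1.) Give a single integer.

Step 1: declare d=10 at depth 0
Step 2: declare c=(read d)=10 at depth 0
Step 3: declare e=(read d)=10 at depth 0
Step 4: enter scope (depth=1)
Step 5: declare d=(read c)=10 at depth 1
Step 6: declare d=55 at depth 1
Step 7: declare c=69 at depth 1
Step 8: declare a=(read c)=69 at depth 1
Step 9: declare c=(read d)=55 at depth 1
Visible at query point: a=69 c=55 d=55 e=10

Answer: 1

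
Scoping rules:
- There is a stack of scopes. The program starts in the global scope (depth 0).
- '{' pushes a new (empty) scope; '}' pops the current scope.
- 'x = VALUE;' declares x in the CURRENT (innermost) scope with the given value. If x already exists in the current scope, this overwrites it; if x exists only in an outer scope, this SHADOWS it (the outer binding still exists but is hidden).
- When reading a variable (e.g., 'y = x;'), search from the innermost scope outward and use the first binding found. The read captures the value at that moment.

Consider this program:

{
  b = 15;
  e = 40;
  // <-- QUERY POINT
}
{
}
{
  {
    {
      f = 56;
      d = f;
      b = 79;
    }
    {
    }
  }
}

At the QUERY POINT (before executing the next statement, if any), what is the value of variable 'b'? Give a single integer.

Step 1: enter scope (depth=1)
Step 2: declare b=15 at depth 1
Step 3: declare e=40 at depth 1
Visible at query point: b=15 e=40

Answer: 15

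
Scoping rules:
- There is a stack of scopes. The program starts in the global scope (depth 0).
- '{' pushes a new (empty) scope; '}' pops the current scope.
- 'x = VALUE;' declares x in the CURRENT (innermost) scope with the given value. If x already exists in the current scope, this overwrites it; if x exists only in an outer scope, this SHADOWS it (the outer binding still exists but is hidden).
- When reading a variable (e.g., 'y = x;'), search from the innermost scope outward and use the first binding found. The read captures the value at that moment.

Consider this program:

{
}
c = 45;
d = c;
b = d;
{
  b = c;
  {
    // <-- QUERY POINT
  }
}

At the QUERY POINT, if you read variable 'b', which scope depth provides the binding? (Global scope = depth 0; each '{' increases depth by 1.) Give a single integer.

Answer: 1

Derivation:
Step 1: enter scope (depth=1)
Step 2: exit scope (depth=0)
Step 3: declare c=45 at depth 0
Step 4: declare d=(read c)=45 at depth 0
Step 5: declare b=(read d)=45 at depth 0
Step 6: enter scope (depth=1)
Step 7: declare b=(read c)=45 at depth 1
Step 8: enter scope (depth=2)
Visible at query point: b=45 c=45 d=45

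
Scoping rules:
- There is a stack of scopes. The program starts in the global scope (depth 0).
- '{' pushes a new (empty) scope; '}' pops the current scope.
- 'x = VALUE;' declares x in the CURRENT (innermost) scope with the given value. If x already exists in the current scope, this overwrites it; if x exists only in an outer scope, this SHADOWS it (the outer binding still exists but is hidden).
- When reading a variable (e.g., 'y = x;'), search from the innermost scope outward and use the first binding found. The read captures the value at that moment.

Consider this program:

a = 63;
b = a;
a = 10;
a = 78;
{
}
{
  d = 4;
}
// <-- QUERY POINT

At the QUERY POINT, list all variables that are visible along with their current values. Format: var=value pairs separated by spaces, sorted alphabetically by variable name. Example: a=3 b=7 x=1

Answer: a=78 b=63

Derivation:
Step 1: declare a=63 at depth 0
Step 2: declare b=(read a)=63 at depth 0
Step 3: declare a=10 at depth 0
Step 4: declare a=78 at depth 0
Step 5: enter scope (depth=1)
Step 6: exit scope (depth=0)
Step 7: enter scope (depth=1)
Step 8: declare d=4 at depth 1
Step 9: exit scope (depth=0)
Visible at query point: a=78 b=63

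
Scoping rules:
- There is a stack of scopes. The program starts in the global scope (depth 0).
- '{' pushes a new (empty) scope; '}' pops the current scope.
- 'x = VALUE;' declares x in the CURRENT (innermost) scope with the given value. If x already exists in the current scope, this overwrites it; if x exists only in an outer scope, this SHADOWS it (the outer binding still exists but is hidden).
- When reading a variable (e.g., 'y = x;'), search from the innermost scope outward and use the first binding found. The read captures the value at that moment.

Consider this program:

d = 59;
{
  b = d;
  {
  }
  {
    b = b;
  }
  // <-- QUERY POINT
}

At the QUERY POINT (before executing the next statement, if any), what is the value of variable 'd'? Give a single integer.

Step 1: declare d=59 at depth 0
Step 2: enter scope (depth=1)
Step 3: declare b=(read d)=59 at depth 1
Step 4: enter scope (depth=2)
Step 5: exit scope (depth=1)
Step 6: enter scope (depth=2)
Step 7: declare b=(read b)=59 at depth 2
Step 8: exit scope (depth=1)
Visible at query point: b=59 d=59

Answer: 59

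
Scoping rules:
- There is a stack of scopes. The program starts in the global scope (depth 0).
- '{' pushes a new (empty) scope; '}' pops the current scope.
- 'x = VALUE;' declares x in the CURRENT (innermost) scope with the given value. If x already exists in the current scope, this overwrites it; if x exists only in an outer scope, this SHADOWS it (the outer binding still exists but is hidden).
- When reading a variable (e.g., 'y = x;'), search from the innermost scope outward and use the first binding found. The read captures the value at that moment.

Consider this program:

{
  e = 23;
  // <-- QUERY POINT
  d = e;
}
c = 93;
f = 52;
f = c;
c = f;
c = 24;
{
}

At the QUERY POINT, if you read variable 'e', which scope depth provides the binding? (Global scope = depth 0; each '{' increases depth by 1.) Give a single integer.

Answer: 1

Derivation:
Step 1: enter scope (depth=1)
Step 2: declare e=23 at depth 1
Visible at query point: e=23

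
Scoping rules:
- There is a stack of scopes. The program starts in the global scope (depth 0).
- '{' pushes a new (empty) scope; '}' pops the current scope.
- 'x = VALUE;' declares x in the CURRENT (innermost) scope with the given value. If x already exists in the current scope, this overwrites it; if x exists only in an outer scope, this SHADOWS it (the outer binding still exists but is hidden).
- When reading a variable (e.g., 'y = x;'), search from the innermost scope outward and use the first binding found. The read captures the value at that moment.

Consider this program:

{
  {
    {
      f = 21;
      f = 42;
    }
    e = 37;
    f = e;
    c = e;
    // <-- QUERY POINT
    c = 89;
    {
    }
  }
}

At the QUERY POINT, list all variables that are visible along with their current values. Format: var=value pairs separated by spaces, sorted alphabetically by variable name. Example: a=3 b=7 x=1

Step 1: enter scope (depth=1)
Step 2: enter scope (depth=2)
Step 3: enter scope (depth=3)
Step 4: declare f=21 at depth 3
Step 5: declare f=42 at depth 3
Step 6: exit scope (depth=2)
Step 7: declare e=37 at depth 2
Step 8: declare f=(read e)=37 at depth 2
Step 9: declare c=(read e)=37 at depth 2
Visible at query point: c=37 e=37 f=37

Answer: c=37 e=37 f=37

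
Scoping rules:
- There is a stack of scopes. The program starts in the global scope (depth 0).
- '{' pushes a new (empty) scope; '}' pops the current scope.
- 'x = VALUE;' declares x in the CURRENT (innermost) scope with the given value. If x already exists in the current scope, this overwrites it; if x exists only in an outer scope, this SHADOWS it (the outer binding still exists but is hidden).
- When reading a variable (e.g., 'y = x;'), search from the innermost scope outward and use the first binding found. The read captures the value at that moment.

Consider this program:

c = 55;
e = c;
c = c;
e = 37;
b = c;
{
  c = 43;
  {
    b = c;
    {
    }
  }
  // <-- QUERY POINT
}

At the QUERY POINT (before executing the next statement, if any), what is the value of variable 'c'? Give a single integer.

Answer: 43

Derivation:
Step 1: declare c=55 at depth 0
Step 2: declare e=(read c)=55 at depth 0
Step 3: declare c=(read c)=55 at depth 0
Step 4: declare e=37 at depth 0
Step 5: declare b=(read c)=55 at depth 0
Step 6: enter scope (depth=1)
Step 7: declare c=43 at depth 1
Step 8: enter scope (depth=2)
Step 9: declare b=(read c)=43 at depth 2
Step 10: enter scope (depth=3)
Step 11: exit scope (depth=2)
Step 12: exit scope (depth=1)
Visible at query point: b=55 c=43 e=37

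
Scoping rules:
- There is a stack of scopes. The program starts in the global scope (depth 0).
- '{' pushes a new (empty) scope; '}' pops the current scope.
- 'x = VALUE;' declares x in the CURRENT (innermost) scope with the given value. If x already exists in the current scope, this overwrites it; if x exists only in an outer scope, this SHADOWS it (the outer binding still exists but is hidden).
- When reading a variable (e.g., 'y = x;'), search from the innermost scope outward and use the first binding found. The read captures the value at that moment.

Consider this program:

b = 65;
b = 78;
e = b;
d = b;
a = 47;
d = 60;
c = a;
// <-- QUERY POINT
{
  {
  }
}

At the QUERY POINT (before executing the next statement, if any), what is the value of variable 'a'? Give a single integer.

Step 1: declare b=65 at depth 0
Step 2: declare b=78 at depth 0
Step 3: declare e=(read b)=78 at depth 0
Step 4: declare d=(read b)=78 at depth 0
Step 5: declare a=47 at depth 0
Step 6: declare d=60 at depth 0
Step 7: declare c=(read a)=47 at depth 0
Visible at query point: a=47 b=78 c=47 d=60 e=78

Answer: 47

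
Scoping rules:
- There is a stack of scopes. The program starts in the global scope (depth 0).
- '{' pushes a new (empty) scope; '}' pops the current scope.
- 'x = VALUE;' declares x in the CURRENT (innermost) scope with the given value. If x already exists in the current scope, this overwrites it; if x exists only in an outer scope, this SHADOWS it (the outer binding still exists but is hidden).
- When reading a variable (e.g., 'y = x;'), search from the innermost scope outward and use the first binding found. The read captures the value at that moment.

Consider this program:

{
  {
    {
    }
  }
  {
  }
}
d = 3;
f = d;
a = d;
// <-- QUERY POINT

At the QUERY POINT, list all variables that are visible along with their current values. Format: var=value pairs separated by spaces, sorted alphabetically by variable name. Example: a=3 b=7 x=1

Answer: a=3 d=3 f=3

Derivation:
Step 1: enter scope (depth=1)
Step 2: enter scope (depth=2)
Step 3: enter scope (depth=3)
Step 4: exit scope (depth=2)
Step 5: exit scope (depth=1)
Step 6: enter scope (depth=2)
Step 7: exit scope (depth=1)
Step 8: exit scope (depth=0)
Step 9: declare d=3 at depth 0
Step 10: declare f=(read d)=3 at depth 0
Step 11: declare a=(read d)=3 at depth 0
Visible at query point: a=3 d=3 f=3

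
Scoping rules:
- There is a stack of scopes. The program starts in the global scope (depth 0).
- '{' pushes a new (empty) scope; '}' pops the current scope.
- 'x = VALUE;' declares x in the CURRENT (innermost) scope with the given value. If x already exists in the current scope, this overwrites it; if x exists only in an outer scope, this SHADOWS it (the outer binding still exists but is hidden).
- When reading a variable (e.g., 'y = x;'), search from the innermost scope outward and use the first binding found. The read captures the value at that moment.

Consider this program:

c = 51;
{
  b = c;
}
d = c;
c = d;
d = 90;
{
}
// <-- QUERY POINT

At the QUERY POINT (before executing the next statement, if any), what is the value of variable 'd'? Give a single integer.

Step 1: declare c=51 at depth 0
Step 2: enter scope (depth=1)
Step 3: declare b=(read c)=51 at depth 1
Step 4: exit scope (depth=0)
Step 5: declare d=(read c)=51 at depth 0
Step 6: declare c=(read d)=51 at depth 0
Step 7: declare d=90 at depth 0
Step 8: enter scope (depth=1)
Step 9: exit scope (depth=0)
Visible at query point: c=51 d=90

Answer: 90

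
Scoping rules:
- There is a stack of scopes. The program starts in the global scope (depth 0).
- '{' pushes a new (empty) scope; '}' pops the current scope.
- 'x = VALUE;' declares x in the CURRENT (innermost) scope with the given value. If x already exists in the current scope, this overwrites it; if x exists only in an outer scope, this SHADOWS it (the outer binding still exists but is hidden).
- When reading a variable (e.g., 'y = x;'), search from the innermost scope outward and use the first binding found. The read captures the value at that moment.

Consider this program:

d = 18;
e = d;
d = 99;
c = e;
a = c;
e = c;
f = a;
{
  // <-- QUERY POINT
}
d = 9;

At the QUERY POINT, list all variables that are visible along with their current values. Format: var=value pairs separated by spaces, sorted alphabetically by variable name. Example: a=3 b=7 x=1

Answer: a=18 c=18 d=99 e=18 f=18

Derivation:
Step 1: declare d=18 at depth 0
Step 2: declare e=(read d)=18 at depth 0
Step 3: declare d=99 at depth 0
Step 4: declare c=(read e)=18 at depth 0
Step 5: declare a=(read c)=18 at depth 0
Step 6: declare e=(read c)=18 at depth 0
Step 7: declare f=(read a)=18 at depth 0
Step 8: enter scope (depth=1)
Visible at query point: a=18 c=18 d=99 e=18 f=18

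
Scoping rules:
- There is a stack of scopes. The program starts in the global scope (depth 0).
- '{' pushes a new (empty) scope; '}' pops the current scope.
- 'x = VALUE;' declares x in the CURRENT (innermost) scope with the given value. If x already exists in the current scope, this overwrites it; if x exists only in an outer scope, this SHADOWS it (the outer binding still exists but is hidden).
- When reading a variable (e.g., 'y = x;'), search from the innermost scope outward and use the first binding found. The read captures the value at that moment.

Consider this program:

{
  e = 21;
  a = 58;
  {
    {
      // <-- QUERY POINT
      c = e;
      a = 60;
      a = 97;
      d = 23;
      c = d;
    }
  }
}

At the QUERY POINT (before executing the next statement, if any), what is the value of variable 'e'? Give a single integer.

Step 1: enter scope (depth=1)
Step 2: declare e=21 at depth 1
Step 3: declare a=58 at depth 1
Step 4: enter scope (depth=2)
Step 5: enter scope (depth=3)
Visible at query point: a=58 e=21

Answer: 21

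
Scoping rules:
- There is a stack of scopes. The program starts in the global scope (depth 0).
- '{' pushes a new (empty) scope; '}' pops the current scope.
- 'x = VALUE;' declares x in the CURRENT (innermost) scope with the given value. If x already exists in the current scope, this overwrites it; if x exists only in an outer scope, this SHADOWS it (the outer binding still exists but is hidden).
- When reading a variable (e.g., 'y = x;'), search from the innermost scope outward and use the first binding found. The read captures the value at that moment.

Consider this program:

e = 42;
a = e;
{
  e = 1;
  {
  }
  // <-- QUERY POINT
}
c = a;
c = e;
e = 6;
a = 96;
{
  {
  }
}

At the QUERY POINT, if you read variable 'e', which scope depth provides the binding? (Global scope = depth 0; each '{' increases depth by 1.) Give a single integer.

Answer: 1

Derivation:
Step 1: declare e=42 at depth 0
Step 2: declare a=(read e)=42 at depth 0
Step 3: enter scope (depth=1)
Step 4: declare e=1 at depth 1
Step 5: enter scope (depth=2)
Step 6: exit scope (depth=1)
Visible at query point: a=42 e=1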